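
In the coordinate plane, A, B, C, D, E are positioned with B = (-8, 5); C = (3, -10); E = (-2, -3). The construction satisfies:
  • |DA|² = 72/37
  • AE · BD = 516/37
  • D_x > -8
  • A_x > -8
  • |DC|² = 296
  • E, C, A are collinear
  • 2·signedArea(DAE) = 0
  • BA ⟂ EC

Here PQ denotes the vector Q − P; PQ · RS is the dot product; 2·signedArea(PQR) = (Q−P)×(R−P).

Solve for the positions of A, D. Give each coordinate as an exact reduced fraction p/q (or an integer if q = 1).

1. A_x = -289/37  [E, C, A are collinear ∩ BA ⟂ EC]
2. A_y = 190/37  [E, C, A are collinear ∩ BA ⟂ EC]
   → A = (-289/37, 190/37)
3. D_x = -7  [2·signedArea(DAE) = 0 ∩ AE · BD = 516/37]
4. D_y = 4  [2·signedArea(DAE) = 0 ∩ AE · BD = 516/37]
   → D = (-7, 4)

A = (-289/37, 190/37)
D = (-7, 4)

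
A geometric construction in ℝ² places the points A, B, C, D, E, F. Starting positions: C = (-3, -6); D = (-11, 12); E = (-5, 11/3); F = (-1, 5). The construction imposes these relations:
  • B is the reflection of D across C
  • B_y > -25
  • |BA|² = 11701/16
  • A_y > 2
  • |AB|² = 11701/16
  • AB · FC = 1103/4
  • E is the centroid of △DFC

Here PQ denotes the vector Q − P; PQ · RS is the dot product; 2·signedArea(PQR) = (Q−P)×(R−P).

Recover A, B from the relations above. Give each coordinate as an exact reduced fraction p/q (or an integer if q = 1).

A = (-3/2, 9/4)
B = (5, -24)

1. B_x = 5  [B is the reflection of D across C]
2. B_y = -24  [B is the reflection of D across C]
   → B = (5, -24)
3. A_x = -3/2  [line 2·x + 11·y + -87/4 = 0 ∩ |AB|² = 11701/16]
4. A_y = 9/4  [line 2·x + 11·y + -87/4 = 0 ∩ |AB|² = 11701/16]
   → A = (-3/2, 9/4)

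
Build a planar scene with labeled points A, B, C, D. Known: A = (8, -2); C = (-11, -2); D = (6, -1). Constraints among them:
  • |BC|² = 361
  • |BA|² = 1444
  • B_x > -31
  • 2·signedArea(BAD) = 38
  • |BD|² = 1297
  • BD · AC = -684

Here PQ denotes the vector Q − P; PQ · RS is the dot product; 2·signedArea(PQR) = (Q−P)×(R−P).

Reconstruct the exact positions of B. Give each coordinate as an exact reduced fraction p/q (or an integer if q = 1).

B = (-30, -2)

1. B_x = -30  [BD · AC = -684 ∩ 2·signedArea(BAD) = 38]
2. B_y = -2  [BD · AC = -684 ∩ 2·signedArea(BAD) = 38]
   → B = (-30, -2)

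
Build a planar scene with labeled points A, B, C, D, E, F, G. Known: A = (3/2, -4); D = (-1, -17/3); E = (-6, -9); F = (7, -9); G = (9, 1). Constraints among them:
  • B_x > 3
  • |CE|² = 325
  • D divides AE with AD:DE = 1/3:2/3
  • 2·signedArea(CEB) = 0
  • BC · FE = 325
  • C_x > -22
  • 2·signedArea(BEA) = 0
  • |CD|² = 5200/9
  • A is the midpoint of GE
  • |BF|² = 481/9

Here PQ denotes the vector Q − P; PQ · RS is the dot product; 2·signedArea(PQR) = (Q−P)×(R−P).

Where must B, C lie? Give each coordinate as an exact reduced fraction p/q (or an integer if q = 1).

B = (4, -7/3)
C = (-21, -19)

1. B_x = 4  [line -5·x + 15/2·y + 75/2 = 0 ∩ |BF|² = 481/9]
2. B_y = -7/3  [line -5·x + 15/2·y + 75/2 = 0 ∩ |BF|² = 481/9]
   → B = (4, -7/3)
3. C_x = -21  [2·signedArea(CEB) = 0 ∩ BC · FE = 325]
4. C_y = -19  [2·signedArea(CEB) = 0 ∩ BC · FE = 325]
   → C = (-21, -19)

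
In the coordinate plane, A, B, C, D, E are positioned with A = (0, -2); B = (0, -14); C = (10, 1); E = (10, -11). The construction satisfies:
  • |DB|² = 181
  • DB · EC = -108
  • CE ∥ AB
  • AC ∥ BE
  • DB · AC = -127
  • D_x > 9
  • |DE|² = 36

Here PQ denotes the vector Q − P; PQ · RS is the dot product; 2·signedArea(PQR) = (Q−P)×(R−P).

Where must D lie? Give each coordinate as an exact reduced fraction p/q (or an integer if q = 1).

1. D_x = 10  [DB · AC = -127 ∩ DB · EC = -108]
2. D_y = -5  [DB · AC = -127 ∩ DB · EC = -108]
   → D = (10, -5)

D = (10, -5)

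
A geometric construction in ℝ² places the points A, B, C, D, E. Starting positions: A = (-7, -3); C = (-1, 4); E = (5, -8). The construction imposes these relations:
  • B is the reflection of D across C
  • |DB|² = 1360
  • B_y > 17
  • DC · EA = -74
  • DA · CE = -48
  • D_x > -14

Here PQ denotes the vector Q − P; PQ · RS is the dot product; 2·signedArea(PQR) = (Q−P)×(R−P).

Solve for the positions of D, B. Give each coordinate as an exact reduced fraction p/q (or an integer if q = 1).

B = (11, 18)
D = (-13, -10)

1. D_x = -13  [DC · EA = -74 ∩ DA · CE = -48]
2. D_y = -10  [DC · EA = -74 ∩ DA · CE = -48]
   → D = (-13, -10)
3. B_x = 11  [B is the reflection of D across C]
4. B_y = 18  [B is the reflection of D across C]
   → B = (11, 18)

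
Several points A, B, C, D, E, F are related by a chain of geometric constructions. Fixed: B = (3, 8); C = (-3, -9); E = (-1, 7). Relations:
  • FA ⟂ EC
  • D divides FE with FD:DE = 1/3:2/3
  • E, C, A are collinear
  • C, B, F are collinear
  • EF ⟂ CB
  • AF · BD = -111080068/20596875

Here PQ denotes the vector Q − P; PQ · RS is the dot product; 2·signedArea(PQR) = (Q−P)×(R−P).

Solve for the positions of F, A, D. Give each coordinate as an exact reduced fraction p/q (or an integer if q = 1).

A = (-23047/21125, 132499/21125)
D = (1133/975, 2027/325)
F = (729/325, 1903/325)

1. F_x = 729/325  [C, B, F are collinear ∩ EF ⟂ CB]
2. F_y = 1903/325  [C, B, F are collinear ∩ EF ⟂ CB]
   → F = (729/325, 1903/325)
3. A_x = -23047/21125  [E, C, A are collinear ∩ FA ⟂ EC]
4. A_y = 132499/21125  [E, C, A are collinear ∩ FA ⟂ EC]
   → A = (-23047/21125, 132499/21125)
5. D_x = 1133/975  [D divides FE with FD:DE = 1/3:2/3]
6. D_y = 2027/325  [D divides FE with FD:DE = 1/3:2/3]
   → D = (1133/975, 2027/325)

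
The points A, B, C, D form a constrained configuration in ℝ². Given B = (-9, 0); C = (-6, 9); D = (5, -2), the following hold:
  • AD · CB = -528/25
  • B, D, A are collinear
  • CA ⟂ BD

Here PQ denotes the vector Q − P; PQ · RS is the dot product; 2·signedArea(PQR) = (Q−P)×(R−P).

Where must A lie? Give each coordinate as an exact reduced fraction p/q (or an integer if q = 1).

1. A_x = -183/25  [B, D, A are collinear ∩ CA ⟂ BD]
2. A_y = -6/25  [B, D, A are collinear ∩ CA ⟂ BD]
   → A = (-183/25, -6/25)

A = (-183/25, -6/25)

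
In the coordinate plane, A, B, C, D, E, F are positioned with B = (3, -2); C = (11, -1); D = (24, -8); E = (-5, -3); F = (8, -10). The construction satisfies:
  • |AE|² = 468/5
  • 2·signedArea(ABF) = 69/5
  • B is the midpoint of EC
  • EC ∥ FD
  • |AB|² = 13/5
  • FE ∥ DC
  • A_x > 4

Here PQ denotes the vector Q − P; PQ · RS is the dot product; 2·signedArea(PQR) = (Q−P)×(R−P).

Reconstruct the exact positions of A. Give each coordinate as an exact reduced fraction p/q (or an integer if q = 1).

A = (23/5, -9/5)

1. A_x = 23/5  [line 8·x + 5·y + -139/5 = 0 ∩ |AB|² = 13/5]
2. A_y = -9/5  [line 8·x + 5·y + -139/5 = 0 ∩ |AB|² = 13/5]
   → A = (23/5, -9/5)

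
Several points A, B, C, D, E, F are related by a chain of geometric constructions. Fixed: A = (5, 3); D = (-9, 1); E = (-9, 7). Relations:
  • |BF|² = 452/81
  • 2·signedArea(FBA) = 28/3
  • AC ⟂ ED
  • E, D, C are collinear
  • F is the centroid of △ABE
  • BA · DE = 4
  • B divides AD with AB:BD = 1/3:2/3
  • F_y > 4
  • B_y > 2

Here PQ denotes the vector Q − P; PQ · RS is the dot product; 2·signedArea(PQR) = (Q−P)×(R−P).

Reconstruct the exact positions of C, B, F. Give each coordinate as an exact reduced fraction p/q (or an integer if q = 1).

1. C_x = -9  [E, D, C are collinear ∩ AC ⟂ ED]
2. C_y = 3  [E, D, C are collinear ∩ AC ⟂ ED]
   → C = (-9, 3)
3. B_x = 1/3  [B divides AD with AB:BD = 1/3:2/3]
4. B_y = 7/3  [B divides AD with AB:BD = 1/3:2/3]
   → B = (1/3, 7/3)
5. F_x = -11/9  [F is the centroid of △ABE]
6. F_y = 37/9  [F is the centroid of △ABE]
   → F = (-11/9, 37/9)

B = (1/3, 7/3)
C = (-9, 3)
F = (-11/9, 37/9)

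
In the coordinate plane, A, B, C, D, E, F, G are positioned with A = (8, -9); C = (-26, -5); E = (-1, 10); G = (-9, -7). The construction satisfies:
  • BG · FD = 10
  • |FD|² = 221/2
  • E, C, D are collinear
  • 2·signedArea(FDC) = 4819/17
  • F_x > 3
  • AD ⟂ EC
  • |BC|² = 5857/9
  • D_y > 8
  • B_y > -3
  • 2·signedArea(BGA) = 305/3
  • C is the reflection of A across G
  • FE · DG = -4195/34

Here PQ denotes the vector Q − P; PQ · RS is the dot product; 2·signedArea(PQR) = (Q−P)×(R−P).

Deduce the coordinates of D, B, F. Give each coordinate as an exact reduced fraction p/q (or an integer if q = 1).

B = (-2/3, -2)
D = (-47/17, 152/17)
F = (7/2, 1/2)

1. D_x = -47/17  [E, C, D are collinear ∩ AD ⟂ EC]
2. D_y = 152/17  [E, C, D are collinear ∩ AD ⟂ EC]
   → D = (-47/17, 152/17)
3. F_x = 7/2  [2·signedArea(FDC) = 4819/17 ∩ FE · DG = -4195/34]
4. F_y = 1/2  [2·signedArea(FDC) = 4819/17 ∩ FE · DG = -4195/34]
   → F = (7/2, 1/2)
5. B_x = -2/3  [BG · FD = 10 ∩ 2·signedArea(BGA) = 305/3]
6. B_y = -2  [BG · FD = 10 ∩ 2·signedArea(BGA) = 305/3]
   → B = (-2/3, -2)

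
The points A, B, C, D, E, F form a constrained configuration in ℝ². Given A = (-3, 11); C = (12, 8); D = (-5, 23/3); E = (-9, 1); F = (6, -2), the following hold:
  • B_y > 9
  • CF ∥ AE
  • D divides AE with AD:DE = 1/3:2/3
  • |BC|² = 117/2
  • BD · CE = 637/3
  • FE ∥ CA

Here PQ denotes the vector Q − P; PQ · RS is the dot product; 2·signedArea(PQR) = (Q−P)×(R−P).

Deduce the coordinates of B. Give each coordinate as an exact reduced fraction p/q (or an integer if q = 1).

B = (9/2, 19/2)

1. B_x = 9/2  [line 21·x + 7·y + -161 = 0 ∩ |BC|² = 117/2]
2. B_y = 19/2  [line 21·x + 7·y + -161 = 0 ∩ |BC|² = 117/2]
   → B = (9/2, 19/2)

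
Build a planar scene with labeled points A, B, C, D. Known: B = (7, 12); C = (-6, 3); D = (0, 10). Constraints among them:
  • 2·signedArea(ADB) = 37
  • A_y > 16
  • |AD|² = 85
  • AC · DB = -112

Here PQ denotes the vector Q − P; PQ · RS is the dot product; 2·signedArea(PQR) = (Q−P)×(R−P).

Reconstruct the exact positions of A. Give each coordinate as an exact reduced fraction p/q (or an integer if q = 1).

A = (6, 17)

1. A_x = 6  [2·signedArea(ADB) = 37 ∩ AC · DB = -112]
2. A_y = 17  [2·signedArea(ADB) = 37 ∩ AC · DB = -112]
   → A = (6, 17)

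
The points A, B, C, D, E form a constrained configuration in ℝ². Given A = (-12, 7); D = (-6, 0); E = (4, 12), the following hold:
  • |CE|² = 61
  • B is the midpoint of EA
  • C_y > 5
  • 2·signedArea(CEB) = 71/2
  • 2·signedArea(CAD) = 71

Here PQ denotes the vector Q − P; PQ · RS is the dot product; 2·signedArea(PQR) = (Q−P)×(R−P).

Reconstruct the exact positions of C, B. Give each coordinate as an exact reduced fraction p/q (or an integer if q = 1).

1. B_x = -4  [B is the midpoint of EA]
2. B_y = 19/2  [B is the midpoint of EA]
   → B = (-4, 19/2)
3. C_x = -1  [2·signedArea(CEB) = 71/2 ∩ 2·signedArea(CAD) = 71]
4. C_y = 6  [2·signedArea(CEB) = 71/2 ∩ 2·signedArea(CAD) = 71]
   → C = (-1, 6)

B = (-4, 19/2)
C = (-1, 6)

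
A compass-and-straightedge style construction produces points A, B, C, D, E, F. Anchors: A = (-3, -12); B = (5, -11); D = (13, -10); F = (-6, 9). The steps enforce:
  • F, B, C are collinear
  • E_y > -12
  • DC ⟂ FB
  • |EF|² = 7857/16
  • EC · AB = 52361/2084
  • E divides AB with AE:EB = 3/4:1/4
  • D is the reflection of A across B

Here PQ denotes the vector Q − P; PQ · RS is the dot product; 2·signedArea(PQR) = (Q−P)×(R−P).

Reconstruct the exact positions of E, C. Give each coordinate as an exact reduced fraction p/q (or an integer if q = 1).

C = (3353/521, -7091/521)
E = (3, -45/4)

1. E_x = 3  [E divides AB with AE:EB = 3/4:1/4]
2. E_y = -45/4  [E divides AB with AE:EB = 3/4:1/4]
   → E = (3, -45/4)
3. C_x = 3353/521  [F, B, C are collinear ∩ DC ⟂ FB]
4. C_y = -7091/521  [F, B, C are collinear ∩ DC ⟂ FB]
   → C = (3353/521, -7091/521)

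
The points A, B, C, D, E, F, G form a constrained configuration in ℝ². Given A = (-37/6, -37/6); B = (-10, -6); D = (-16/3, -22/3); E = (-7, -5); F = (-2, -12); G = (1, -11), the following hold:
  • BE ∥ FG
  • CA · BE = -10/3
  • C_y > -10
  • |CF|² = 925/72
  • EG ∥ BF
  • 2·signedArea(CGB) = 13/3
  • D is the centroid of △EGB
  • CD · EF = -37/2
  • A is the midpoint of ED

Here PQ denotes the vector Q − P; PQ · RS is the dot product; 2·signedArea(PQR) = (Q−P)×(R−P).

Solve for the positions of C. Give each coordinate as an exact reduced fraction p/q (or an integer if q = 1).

C = (-49/12, -109/12)

1. C_x = -49/12  [CA · BE = -10/3 ∩ CD · EF = -37/2]
2. C_y = -109/12  [CA · BE = -10/3 ∩ CD · EF = -37/2]
   → C = (-49/12, -109/12)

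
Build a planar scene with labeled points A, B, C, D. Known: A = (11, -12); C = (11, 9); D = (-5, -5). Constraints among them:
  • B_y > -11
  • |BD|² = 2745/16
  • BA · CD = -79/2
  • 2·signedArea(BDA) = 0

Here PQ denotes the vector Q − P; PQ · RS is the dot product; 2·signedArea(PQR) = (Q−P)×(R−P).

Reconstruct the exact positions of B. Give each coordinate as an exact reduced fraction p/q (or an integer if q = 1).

1. B_x = 7  [2·signedArea(BDA) = 0 ∩ BA · CD = -79/2]
2. B_y = -41/4  [2·signedArea(BDA) = 0 ∩ BA · CD = -79/2]
   → B = (7, -41/4)

B = (7, -41/4)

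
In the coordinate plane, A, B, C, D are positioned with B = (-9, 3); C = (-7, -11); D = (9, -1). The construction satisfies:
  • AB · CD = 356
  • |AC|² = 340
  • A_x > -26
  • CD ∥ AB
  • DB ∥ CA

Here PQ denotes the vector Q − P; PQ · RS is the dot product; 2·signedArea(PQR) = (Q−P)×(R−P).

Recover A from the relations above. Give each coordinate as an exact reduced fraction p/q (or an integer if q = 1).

A = (-25, -7)

1. A_x = -25  [CD ∥ AB ∩ DB ∥ CA]
2. A_y = -7  [CD ∥ AB ∩ DB ∥ CA]
   → A = (-25, -7)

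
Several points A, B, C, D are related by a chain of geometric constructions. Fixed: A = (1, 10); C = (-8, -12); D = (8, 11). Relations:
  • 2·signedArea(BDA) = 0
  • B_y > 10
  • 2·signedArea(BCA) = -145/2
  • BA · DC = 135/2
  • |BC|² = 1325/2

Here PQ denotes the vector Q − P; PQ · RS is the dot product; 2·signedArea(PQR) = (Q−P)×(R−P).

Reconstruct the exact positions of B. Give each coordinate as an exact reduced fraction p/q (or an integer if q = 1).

1. B_x = 9/2  [2·signedArea(BDA) = 0 ∩ BA · DC = 135/2]
2. B_y = 21/2  [2·signedArea(BDA) = 0 ∩ BA · DC = 135/2]
   → B = (9/2, 21/2)

B = (9/2, 21/2)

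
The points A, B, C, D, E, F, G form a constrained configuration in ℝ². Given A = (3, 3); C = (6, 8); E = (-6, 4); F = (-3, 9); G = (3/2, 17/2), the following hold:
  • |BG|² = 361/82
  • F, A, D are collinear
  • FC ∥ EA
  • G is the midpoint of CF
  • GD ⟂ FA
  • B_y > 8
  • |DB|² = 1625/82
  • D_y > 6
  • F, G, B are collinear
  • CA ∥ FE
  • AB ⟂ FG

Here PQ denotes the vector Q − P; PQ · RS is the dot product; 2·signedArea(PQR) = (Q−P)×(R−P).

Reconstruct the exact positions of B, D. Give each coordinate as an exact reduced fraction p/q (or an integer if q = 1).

B = (147/41, 339/41)
D = (-1/2, 13/2)

1. B_x = 147/41  [F, G, B are collinear ∩ AB ⟂ FG]
2. B_y = 339/41  [F, G, B are collinear ∩ AB ⟂ FG]
   → B = (147/41, 339/41)
3. D_x = -1/2  [F, A, D are collinear ∩ GD ⟂ FA]
4. D_y = 13/2  [F, A, D are collinear ∩ GD ⟂ FA]
   → D = (-1/2, 13/2)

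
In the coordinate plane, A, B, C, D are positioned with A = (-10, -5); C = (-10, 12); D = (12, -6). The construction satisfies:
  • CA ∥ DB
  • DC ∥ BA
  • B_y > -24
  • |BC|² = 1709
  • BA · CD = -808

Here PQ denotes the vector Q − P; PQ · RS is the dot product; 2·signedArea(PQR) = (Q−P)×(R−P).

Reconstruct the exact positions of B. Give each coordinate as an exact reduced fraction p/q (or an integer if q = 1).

B = (12, -23)

1. B_x = 12  [DC ∥ BA ∩ CA ∥ DB]
2. B_y = -23  [DC ∥ BA ∩ CA ∥ DB]
   → B = (12, -23)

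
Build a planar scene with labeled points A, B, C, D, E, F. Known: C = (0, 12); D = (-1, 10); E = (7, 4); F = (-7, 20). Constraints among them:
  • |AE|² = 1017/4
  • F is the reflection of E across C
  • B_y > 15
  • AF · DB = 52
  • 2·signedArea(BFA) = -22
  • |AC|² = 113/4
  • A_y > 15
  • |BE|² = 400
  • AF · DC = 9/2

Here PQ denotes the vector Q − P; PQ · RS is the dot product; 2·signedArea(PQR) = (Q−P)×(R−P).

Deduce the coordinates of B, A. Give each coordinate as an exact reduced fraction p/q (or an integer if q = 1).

A = (-7/2, 16)
B = (-9, 16)

1. A_x = -7/2  [line -1·x + -2·y + 57/2 = 0 ∩ |AC|² = 113/4]
2. A_y = 16  [line -1·x + -2·y + 57/2 = 0 ∩ |AC|² = 113/4]
   → A = (-7/2, 16)
3. B_x = -9  [2·signedArea(BFA) = -22 ∩ AF · DB = 52]
4. B_y = 16  [2·signedArea(BFA) = -22 ∩ AF · DB = 52]
   → B = (-9, 16)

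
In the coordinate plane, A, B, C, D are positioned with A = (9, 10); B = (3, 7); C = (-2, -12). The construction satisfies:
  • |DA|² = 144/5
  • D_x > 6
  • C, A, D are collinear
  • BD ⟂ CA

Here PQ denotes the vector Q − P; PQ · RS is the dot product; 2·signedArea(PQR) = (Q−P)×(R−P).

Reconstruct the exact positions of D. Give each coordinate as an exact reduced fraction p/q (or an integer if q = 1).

1. D_x = 33/5  [C, A, D are collinear ∩ BD ⟂ CA]
2. D_y = 26/5  [C, A, D are collinear ∩ BD ⟂ CA]
   → D = (33/5, 26/5)

D = (33/5, 26/5)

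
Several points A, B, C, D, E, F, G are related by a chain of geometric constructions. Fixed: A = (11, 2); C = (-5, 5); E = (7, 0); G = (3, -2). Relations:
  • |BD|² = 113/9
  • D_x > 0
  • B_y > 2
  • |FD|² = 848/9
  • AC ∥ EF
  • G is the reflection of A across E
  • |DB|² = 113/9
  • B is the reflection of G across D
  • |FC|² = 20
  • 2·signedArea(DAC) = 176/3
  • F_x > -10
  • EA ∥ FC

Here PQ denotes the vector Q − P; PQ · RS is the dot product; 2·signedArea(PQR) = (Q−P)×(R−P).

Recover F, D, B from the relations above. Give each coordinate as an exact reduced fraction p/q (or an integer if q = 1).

B = (-7/3, 8/3)
D = (1/3, 1/3)
F = (-9, 3)

1. F_x = -9  [EA ∥ FC ∩ AC ∥ EF]
2. F_y = 3  [EA ∥ FC ∩ AC ∥ EF]
   → F = (-9, 3)
3. D_x = 1/3  [line -3·x + -16·y + 19/3 = 0 ∩ |FD|² = 848/9]
4. D_y = 1/3  [line -3·x + -16·y + 19/3 = 0 ∩ |FD|² = 848/9]
   → D = (1/3, 1/3)
5. B_x = -7/3  [B is the reflection of G across D]
6. B_y = 8/3  [B is the reflection of G across D]
   → B = (-7/3, 8/3)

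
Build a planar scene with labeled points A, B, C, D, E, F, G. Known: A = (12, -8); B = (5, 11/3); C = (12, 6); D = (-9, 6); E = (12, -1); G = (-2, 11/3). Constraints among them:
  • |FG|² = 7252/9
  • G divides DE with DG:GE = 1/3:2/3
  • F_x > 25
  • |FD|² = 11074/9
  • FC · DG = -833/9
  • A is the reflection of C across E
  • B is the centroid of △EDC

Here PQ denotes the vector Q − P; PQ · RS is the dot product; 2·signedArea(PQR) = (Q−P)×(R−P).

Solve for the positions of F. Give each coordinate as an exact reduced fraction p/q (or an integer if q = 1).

F = (26, 25/3)

1. F_x = 26  [line -7·x + 7/3·y + 1463/9 = 0 ∩ |FG|² = 7252/9]
2. F_y = 25/3  [line -7·x + 7/3·y + 1463/9 = 0 ∩ |FG|² = 7252/9]
   → F = (26, 25/3)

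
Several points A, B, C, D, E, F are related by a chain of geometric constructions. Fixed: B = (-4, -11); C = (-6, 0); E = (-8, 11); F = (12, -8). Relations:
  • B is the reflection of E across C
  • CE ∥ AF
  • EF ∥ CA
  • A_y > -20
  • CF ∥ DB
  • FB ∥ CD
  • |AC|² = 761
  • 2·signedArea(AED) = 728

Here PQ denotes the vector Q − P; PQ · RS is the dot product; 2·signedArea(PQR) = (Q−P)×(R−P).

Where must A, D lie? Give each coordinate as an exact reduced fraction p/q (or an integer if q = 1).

A = (14, -19)
D = (-22, -3)

1. A_x = 14  [CE ∥ AF ∩ EF ∥ CA]
2. A_y = -19  [CE ∥ AF ∩ EF ∥ CA]
   → A = (14, -19)
3. D_x = -22  [CF ∥ DB ∩ FB ∥ CD]
4. D_y = -3  [CF ∥ DB ∩ FB ∥ CD]
   → D = (-22, -3)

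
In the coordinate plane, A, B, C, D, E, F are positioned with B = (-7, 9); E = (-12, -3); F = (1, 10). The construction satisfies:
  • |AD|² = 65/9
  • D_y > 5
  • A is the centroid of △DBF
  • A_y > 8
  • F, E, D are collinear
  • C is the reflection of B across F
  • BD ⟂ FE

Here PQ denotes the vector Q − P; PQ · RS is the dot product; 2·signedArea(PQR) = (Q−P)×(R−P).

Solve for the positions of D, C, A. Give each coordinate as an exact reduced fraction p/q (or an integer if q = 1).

1. D_x = -7/2  [F, E, D are collinear ∩ BD ⟂ FE]
2. D_y = 11/2  [F, E, D are collinear ∩ BD ⟂ FE]
   → D = (-7/2, 11/2)
3. C_x = 9  [C is the reflection of B across F]
4. C_y = 11  [C is the reflection of B across F]
   → C = (9, 11)
5. A_x = -19/6  [A is the centroid of △DBF]
6. A_y = 49/6  [A is the centroid of △DBF]
   → A = (-19/6, 49/6)

A = (-19/6, 49/6)
C = (9, 11)
D = (-7/2, 11/2)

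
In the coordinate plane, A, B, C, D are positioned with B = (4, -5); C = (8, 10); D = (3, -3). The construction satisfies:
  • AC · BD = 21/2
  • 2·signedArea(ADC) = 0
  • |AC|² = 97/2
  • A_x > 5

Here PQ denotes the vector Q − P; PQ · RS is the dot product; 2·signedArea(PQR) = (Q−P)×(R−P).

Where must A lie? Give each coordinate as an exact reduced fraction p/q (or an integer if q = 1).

A = (11/2, 7/2)

1. A_x = 11/2  [2·signedArea(ADC) = 0 ∩ AC · BD = 21/2]
2. A_y = 7/2  [2·signedArea(ADC) = 0 ∩ AC · BD = 21/2]
   → A = (11/2, 7/2)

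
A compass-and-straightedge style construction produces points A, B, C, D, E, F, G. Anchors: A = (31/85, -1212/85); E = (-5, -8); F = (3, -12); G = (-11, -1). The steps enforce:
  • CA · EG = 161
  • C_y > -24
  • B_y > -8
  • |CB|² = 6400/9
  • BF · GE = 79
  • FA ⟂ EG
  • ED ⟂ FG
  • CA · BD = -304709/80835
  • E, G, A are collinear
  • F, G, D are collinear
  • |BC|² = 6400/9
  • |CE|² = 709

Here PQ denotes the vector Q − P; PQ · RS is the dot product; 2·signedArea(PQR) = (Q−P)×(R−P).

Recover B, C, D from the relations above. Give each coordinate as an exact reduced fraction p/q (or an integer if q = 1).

B = (-13/3, -7)
C = (17, -23)
D = (-1233/317, -2088/317)

1. C_x = 17  [line 6·x + -7·y + -263 = 0 ∩ |CE|² = 709]
2. C_y = -23  [line 6·x + -7·y + -263 = 0 ∩ |CE|² = 709]
   → C = (17, -23)
3. D_x = -1233/317  [F, G, D are collinear ∩ ED ⟂ FG]
4. D_y = -2088/317  [F, G, D are collinear ∩ ED ⟂ FG]
   → D = (-1233/317, -2088/317)
5. B_x = -13/3  [BF · GE = 79 ∩ CA · BD = -304709/80835]
6. B_y = -7  [BF · GE = 79 ∩ CA · BD = -304709/80835]
   → B = (-13/3, -7)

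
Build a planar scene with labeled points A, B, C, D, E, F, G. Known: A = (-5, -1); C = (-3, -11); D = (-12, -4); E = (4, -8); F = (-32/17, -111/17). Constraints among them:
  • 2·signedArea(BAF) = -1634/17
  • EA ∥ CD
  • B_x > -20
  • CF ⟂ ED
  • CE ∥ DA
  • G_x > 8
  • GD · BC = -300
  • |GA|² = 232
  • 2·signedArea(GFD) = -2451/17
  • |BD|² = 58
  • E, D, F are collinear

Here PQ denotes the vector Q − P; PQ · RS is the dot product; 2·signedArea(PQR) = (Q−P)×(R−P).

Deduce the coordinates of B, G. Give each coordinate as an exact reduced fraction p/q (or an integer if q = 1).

1. G_x = 9  [line -43/17·x + -172/17·y + 1247/17 = 0 ∩ |GA|² = 232]
2. G_y = 5  [line -43/17·x + -172/17·y + 1247/17 = 0 ∩ |GA|² = 232]
   → G = (9, 5)
3. B_x = -19  [2·signedArea(BAF) = -1634/17 ∩ GD · BC = -300]
4. B_y = -7  [2·signedArea(BAF) = -1634/17 ∩ GD · BC = -300]
   → B = (-19, -7)

B = (-19, -7)
G = (9, 5)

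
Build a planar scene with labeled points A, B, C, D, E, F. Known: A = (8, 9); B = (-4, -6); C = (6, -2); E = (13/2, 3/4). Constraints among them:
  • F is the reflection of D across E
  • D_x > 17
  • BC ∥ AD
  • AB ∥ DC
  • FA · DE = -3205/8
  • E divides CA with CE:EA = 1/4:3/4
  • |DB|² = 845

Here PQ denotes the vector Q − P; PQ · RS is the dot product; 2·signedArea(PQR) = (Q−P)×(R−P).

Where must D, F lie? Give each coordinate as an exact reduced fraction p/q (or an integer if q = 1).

1. D_x = 18  [AB ∥ DC ∩ BC ∥ AD]
2. D_y = 13  [AB ∥ DC ∩ BC ∥ AD]
   → D = (18, 13)
3. F_x = -5  [F is the reflection of D across E]
4. F_y = -23/2  [F is the reflection of D across E]
   → F = (-5, -23/2)

D = (18, 13)
F = (-5, -23/2)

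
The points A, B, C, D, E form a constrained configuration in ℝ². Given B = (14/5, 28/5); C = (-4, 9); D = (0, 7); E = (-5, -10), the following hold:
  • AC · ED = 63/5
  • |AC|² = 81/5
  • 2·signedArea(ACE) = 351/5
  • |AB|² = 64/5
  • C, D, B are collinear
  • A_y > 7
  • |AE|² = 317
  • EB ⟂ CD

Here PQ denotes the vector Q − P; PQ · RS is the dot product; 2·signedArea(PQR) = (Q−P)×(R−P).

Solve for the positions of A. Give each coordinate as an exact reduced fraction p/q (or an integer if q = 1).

A = (-2/5, 36/5)

1. A_x = -2/5  [AC · ED = 63/5 ∩ 2·signedArea(ACE) = 351/5]
2. A_y = 36/5  [AC · ED = 63/5 ∩ 2·signedArea(ACE) = 351/5]
   → A = (-2/5, 36/5)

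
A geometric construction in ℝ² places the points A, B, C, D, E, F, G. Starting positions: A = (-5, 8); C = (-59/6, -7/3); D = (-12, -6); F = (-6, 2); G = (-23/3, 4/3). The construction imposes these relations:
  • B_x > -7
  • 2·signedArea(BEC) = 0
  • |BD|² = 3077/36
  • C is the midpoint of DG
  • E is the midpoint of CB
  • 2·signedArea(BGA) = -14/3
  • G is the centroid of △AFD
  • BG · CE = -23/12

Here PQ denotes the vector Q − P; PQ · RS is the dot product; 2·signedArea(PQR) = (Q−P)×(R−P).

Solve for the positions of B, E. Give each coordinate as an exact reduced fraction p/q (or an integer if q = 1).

1. B_x = -41/6  [line -20/3·x + 8/3·y + -50 = 0 ∩ |BD|² = 3077/36]
2. B_y = 5/3  [line -20/3·x + 8/3·y + -50 = 0 ∩ |BD|² = 3077/36]
   → B = (-41/6, 5/3)
3. E_x = -25/3  [2·signedArea(BEC) = 0 ∩ E is the midpoint of CB]
4. E_y = -1/3  [2·signedArea(BEC) = 0 ∩ E is the midpoint of CB]
   → E = (-25/3, -1/3)

B = (-41/6, 5/3)
E = (-25/3, -1/3)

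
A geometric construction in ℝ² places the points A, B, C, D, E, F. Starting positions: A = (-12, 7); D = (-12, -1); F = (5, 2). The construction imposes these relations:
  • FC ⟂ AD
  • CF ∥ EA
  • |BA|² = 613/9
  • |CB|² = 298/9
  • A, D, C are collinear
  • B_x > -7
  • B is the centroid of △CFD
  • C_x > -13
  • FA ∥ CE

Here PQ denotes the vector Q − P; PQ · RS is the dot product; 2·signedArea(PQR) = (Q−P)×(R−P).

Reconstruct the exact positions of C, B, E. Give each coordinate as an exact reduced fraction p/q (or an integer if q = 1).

B = (-19/3, 1)
C = (-12, 2)
E = (-29, 7)

1. C_x = -12  [A, D, C are collinear ∩ FC ⟂ AD]
2. C_y = 2  [A, D, C are collinear ∩ FC ⟂ AD]
   → C = (-12, 2)
3. B_x = -19/3  [B is the centroid of △CFD]
4. B_y = 1  [B is the centroid of △CFD]
   → B = (-19/3, 1)
5. E_x = -29  [CF ∥ EA ∩ FA ∥ CE]
6. E_y = 7  [CF ∥ EA ∩ FA ∥ CE]
   → E = (-29, 7)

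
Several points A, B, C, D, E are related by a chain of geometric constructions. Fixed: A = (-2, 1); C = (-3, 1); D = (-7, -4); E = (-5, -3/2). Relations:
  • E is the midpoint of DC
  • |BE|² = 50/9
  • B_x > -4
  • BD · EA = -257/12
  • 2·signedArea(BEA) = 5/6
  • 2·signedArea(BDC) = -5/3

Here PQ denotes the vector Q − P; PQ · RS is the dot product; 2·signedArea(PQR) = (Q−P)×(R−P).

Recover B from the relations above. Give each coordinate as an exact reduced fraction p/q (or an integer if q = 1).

B = (-10/3, 1/6)

1. B_x = -10/3  [2·signedArea(BDC) = -5/3 ∩ 2·signedArea(BEA) = 5/6]
2. B_y = 1/6  [2·signedArea(BDC) = -5/3 ∩ 2·signedArea(BEA) = 5/6]
   → B = (-10/3, 1/6)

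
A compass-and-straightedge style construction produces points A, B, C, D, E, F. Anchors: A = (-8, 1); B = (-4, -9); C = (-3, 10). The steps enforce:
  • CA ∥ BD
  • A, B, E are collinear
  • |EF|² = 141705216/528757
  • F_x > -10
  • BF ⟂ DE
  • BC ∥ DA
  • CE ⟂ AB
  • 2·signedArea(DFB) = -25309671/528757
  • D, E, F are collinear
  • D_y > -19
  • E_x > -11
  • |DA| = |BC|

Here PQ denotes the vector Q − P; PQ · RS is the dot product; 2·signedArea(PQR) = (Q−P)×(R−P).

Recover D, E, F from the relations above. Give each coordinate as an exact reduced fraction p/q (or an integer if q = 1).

D = (-9, -18)
E = (-302/29, 204/29)
F = (-5018302/528757, -4922772/528757)

1. D_x = -9  [BC ∥ DA ∩ CA ∥ BD]
2. D_y = -18  [BC ∥ DA ∩ CA ∥ BD]
   → D = (-9, -18)
3. E_x = -302/29  [A, B, E are collinear ∩ CE ⟂ AB]
4. E_y = 204/29  [A, B, E are collinear ∩ CE ⟂ AB]
   → E = (-302/29, 204/29)
5. F_x = -5018302/528757  [D, E, F are collinear ∩ BF ⟂ DE]
6. F_y = -4922772/528757  [D, E, F are collinear ∩ BF ⟂ DE]
   → F = (-5018302/528757, -4922772/528757)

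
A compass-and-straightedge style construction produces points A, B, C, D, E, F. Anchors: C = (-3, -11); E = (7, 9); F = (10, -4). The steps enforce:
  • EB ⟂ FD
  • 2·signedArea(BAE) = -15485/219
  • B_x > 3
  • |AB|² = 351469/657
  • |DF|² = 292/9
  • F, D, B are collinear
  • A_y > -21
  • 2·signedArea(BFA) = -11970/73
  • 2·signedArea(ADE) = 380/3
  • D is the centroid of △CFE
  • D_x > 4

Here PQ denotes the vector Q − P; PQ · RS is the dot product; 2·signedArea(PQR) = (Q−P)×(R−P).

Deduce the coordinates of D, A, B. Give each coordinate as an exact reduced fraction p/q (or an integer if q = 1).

A = (-32/3, -20)
B = (226/73, -103/73)
D = (14/3, -2)

1. D_x = 14/3  [D is the centroid of △CFE]
2. D_y = -2  [D is the centroid of △CFE]
   → D = (14/3, -2)
3. B_x = 226/73  [F, D, B are collinear ∩ EB ⟂ FD]
4. B_y = -103/73  [F, D, B are collinear ∩ EB ⟂ FD]
   → B = (226/73, -103/73)
5. A_x = -32/3  [2·signedArea(ADE) = 380/3 ∩ 2·signedArea(BAE) = -15485/219]
6. A_y = -20  [2·signedArea(ADE) = 380/3 ∩ 2·signedArea(BAE) = -15485/219]
   → A = (-32/3, -20)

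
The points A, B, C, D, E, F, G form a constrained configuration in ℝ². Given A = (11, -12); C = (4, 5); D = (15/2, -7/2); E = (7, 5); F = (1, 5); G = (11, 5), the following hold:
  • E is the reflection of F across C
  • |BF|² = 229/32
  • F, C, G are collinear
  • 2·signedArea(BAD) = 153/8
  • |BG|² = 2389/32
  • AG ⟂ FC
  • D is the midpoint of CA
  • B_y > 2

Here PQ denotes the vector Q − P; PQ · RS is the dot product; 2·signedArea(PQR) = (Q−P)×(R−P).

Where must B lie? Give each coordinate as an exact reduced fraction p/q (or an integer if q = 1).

B = (21/8, 23/8)

1. B_x = 21/8  [line -17/2·x + -7/2·y + 259/8 = 0 ∩ |BG|² = 2389/32]
2. B_y = 23/8  [line -17/2·x + -7/2·y + 259/8 = 0 ∩ |BG|² = 2389/32]
   → B = (21/8, 23/8)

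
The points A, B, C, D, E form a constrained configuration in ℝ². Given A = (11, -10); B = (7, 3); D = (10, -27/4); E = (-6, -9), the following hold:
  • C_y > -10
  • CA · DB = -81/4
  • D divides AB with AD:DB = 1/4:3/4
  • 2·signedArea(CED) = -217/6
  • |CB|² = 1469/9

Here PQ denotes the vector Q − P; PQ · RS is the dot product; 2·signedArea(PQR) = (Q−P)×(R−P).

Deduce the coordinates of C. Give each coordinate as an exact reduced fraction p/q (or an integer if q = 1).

1. C_x = 16/3  [2·signedArea(CED) = -217/6 ∩ CA · DB = -81/4]
2. C_y = -29/3  [2·signedArea(CED) = -217/6 ∩ CA · DB = -81/4]
   → C = (16/3, -29/3)

C = (16/3, -29/3)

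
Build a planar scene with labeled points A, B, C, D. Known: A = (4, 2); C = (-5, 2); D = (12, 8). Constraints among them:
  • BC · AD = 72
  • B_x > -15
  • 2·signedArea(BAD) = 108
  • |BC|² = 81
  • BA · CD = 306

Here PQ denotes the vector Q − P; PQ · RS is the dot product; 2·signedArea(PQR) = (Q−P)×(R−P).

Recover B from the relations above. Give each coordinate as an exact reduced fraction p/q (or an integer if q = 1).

1. B_x = -14  [BA · CD = 306 ∩ BC · AD = 72]
2. B_y = 2  [BA · CD = 306 ∩ BC · AD = 72]
   → B = (-14, 2)

B = (-14, 2)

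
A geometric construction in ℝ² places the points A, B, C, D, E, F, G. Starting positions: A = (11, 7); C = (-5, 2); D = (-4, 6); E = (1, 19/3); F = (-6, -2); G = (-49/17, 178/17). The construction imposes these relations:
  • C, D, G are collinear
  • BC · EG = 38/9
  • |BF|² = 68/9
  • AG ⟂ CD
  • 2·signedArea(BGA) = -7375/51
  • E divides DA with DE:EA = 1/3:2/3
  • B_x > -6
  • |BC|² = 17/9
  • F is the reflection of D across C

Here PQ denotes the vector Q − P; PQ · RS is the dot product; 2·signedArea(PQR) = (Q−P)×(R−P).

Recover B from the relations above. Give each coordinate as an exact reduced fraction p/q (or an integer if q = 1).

1. B_x = -16/3  [2·signedArea(BGA) = -7375/51 ∩ BC · EG = 38/9]
2. B_y = 2/3  [2·signedArea(BGA) = -7375/51 ∩ BC · EG = 38/9]
   → B = (-16/3, 2/3)

B = (-16/3, 2/3)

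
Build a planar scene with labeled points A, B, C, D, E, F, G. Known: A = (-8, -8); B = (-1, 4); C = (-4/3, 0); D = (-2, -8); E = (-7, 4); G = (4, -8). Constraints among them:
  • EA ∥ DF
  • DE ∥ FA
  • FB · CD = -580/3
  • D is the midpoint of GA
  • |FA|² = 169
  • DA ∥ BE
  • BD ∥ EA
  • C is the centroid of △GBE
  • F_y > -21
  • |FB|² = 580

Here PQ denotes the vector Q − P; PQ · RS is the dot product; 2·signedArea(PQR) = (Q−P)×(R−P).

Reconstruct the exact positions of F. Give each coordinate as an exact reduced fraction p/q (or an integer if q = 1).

1. F_x = -3  [DE ∥ FA ∩ EA ∥ DF]
2. F_y = -20  [DE ∥ FA ∩ EA ∥ DF]
   → F = (-3, -20)

F = (-3, -20)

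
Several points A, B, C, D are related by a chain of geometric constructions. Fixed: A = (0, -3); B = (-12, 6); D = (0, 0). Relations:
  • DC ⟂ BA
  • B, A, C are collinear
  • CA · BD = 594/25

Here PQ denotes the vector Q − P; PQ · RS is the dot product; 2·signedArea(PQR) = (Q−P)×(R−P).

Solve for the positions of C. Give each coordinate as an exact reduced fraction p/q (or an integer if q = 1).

C = (-36/25, -48/25)

1. C_x = -36/25  [B, A, C are collinear ∩ DC ⟂ BA]
2. C_y = -48/25  [B, A, C are collinear ∩ DC ⟂ BA]
   → C = (-36/25, -48/25)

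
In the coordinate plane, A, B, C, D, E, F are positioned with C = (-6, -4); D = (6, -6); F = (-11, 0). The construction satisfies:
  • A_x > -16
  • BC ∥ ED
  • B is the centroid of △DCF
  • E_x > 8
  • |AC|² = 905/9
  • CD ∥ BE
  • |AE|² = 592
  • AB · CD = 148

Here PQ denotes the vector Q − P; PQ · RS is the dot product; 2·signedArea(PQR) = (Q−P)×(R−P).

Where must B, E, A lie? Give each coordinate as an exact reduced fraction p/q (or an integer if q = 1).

A = (-47/3, -4/3)
B = (-11/3, -10/3)
E = (25/3, -16/3)

1. B_x = -11/3  [B is the centroid of △DCF]
2. B_y = -10/3  [B is the centroid of △DCF]
   → B = (-11/3, -10/3)
3. E_x = 25/3  [BC ∥ ED ∩ CD ∥ BE]
4. E_y = -16/3  [BC ∥ ED ∩ CD ∥ BE]
   → E = (25/3, -16/3)
5. A_x = -47/3  [line -12·x + 2·y + -556/3 = 0 ∩ |AE|² = 592]
6. A_y = -4/3  [line -12·x + 2·y + -556/3 = 0 ∩ |AE|² = 592]
   → A = (-47/3, -4/3)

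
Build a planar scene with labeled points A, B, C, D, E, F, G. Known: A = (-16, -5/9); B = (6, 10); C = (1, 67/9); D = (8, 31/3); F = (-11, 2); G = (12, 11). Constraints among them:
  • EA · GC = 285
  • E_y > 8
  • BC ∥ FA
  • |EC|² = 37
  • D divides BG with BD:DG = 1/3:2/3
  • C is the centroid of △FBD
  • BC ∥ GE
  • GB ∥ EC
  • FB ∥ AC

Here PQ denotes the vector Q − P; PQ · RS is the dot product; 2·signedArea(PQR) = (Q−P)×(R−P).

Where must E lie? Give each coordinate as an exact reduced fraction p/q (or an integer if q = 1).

1. E_x = 7  [GB ∥ EC ∩ BC ∥ GE]
2. E_y = 76/9  [GB ∥ EC ∩ BC ∥ GE]
   → E = (7, 76/9)

E = (7, 76/9)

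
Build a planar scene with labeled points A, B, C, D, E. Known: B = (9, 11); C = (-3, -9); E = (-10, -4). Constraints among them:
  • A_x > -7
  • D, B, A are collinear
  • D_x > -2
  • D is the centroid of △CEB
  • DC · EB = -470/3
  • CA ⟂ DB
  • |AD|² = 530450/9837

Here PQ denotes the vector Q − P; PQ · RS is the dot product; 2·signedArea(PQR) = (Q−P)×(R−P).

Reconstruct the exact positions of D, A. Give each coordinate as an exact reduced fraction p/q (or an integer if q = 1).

1. D_x = -4/3  [D is the centroid of △CEB]
2. D_y = -2/3  [D is the centroid of △CEB]
   → D = (-4/3, -2/3)
3. A_x = -6779/1093  [D, B, A are collinear ∩ CA ⟂ DB]
4. A_y = -6737/1093  [D, B, A are collinear ∩ CA ⟂ DB]
   → A = (-6779/1093, -6737/1093)

A = (-6779/1093, -6737/1093)
D = (-4/3, -2/3)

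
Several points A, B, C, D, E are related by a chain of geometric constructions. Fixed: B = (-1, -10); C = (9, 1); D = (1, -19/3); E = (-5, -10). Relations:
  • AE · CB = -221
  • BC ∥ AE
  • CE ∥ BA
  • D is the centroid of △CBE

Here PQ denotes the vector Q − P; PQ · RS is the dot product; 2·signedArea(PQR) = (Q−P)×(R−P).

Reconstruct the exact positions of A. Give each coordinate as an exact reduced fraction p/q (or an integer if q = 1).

1. A_x = -15  [BC ∥ AE ∩ CE ∥ BA]
2. A_y = -21  [BC ∥ AE ∩ CE ∥ BA]
   → A = (-15, -21)

A = (-15, -21)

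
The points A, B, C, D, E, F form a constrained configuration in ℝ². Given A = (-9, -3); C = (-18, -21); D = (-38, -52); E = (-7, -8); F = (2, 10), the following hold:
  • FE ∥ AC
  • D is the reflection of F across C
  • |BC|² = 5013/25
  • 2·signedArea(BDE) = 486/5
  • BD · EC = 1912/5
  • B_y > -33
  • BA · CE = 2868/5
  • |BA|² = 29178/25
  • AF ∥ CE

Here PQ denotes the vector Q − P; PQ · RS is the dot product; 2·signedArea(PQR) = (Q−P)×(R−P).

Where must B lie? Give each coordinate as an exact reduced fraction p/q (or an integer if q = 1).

B = (-132/5, -162/5)

1. B_x = -132/5  [2·signedArea(BDE) = 486/5 ∩ BD · EC = 1912/5]
2. B_y = -162/5  [2·signedArea(BDE) = 486/5 ∩ BD · EC = 1912/5]
   → B = (-132/5, -162/5)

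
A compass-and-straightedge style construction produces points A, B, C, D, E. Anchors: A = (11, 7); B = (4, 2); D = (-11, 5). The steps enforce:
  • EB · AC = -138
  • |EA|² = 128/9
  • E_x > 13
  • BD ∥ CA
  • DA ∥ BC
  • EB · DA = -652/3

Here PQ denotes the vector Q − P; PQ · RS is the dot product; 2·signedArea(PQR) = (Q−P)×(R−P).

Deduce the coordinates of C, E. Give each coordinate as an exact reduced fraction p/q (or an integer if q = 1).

1. C_x = 26  [BD ∥ CA ∩ DA ∥ BC]
2. C_y = 4  [BD ∥ CA ∩ DA ∥ BC]
   → C = (26, 4)
3. E_x = 41/3  [EB · AC = -138 ∩ EB · DA = -652/3]
4. E_y = 13/3  [EB · AC = -138 ∩ EB · DA = -652/3]
   → E = (41/3, 13/3)

C = (26, 4)
E = (41/3, 13/3)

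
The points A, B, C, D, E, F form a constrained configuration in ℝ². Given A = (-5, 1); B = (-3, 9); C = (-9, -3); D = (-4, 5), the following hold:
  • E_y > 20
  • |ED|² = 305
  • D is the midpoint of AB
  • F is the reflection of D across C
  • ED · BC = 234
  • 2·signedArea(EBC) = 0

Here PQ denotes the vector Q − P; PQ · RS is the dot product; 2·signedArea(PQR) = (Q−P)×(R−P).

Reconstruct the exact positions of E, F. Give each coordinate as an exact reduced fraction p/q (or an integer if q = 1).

1. E_x = 3  [2·signedArea(EBC) = 0 ∩ ED · BC = 234]
2. E_y = 21  [2·signedArea(EBC) = 0 ∩ ED · BC = 234]
   → E = (3, 21)
3. F_x = -14  [F is the reflection of D across C]
4. F_y = -11  [F is the reflection of D across C]
   → F = (-14, -11)

E = (3, 21)
F = (-14, -11)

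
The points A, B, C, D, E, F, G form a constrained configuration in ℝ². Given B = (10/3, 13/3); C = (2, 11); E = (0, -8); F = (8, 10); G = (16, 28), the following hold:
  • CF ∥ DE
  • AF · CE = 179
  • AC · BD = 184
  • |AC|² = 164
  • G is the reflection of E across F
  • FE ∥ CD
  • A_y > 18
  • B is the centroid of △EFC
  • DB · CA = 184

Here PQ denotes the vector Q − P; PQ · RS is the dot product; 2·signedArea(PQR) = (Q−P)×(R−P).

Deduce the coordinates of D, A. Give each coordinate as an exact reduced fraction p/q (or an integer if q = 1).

1. D_x = -6  [CF ∥ DE ∩ FE ∥ CD]
2. D_y = -7  [CF ∥ DE ∩ FE ∥ CD]
   → D = (-6, -7)
3. A_x = 12  [AF · CE = 179 ∩ AC · BD = 184]
4. A_y = 19  [AF · CE = 179 ∩ AC · BD = 184]
   → A = (12, 19)

A = (12, 19)
D = (-6, -7)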